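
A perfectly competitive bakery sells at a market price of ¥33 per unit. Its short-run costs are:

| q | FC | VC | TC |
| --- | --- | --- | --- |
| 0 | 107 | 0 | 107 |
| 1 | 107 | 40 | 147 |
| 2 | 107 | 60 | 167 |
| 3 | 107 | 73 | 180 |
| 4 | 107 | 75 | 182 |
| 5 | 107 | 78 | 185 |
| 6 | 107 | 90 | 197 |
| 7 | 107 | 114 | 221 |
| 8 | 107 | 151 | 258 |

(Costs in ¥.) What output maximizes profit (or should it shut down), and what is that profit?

q = 7; profit = ¥10

Tabulate TR − TC: q=0: -107; q=1: -114; q=2: -101; q=3: -81; q=4: -50; q=5: -20; q=6: 1; q=7: 10; q=8: 6.
Profit is maximized at q = 7. AVC there is 114/7 = ¥16.29 ≤ P, so producing beats shutting down (which would give -¥107).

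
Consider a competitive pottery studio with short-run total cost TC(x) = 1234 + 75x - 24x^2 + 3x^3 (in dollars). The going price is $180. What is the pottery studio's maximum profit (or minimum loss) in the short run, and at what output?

AVC = 75 - 24x + 3x^2; min AVC = $27 at x = 4. Since P = $180 ≥ min AVC, the firm produces.
MC = 75 - 48x + 9x^2. Setting P = MC and taking the root on the rising branch gives x* = 7.
TR = 180·7 = 1260. TC = 1234 + 378 = 1612. Profit = 1260 − 1612 = -$352.
That loss of $352 beats the $1234 the firm would lose by shutting down; producing recovers $882 of fixed cost.

Profit = -$352 at x = 7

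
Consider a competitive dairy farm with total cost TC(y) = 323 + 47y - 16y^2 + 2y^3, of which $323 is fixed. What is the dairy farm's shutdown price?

$15 per unit

Short-run supply begins at min AVC. From VC = 47y - 16y^2 + 2y^3, AVC = 47 - 16y + 2y^2.
At the minimum of AVC, MC = AVC. MC = 47 - 32y + 6y^2; setting MC = AVC gives 4y^2 - 16y = 0, so y = 4. min AVC = 15.
For P < $15 the firm produces nothing.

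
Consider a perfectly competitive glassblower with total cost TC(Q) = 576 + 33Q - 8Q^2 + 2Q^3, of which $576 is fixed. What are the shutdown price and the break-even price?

Shutdown price = $25; break-even price = $153

Shutdown price = min AVC. AVC = 33 - 8Q + 2Q^2, with vertex at Q = 2 and minimum $25.
ATC = 576/Q + 33 - 8Q + 2Q^2. Setting dATC/dQ = −576/Q^2 − 8 + 4Q = 0 gives Q = 6 (since 4·6^3 − 8·6^2 = 576).
min ATC = 576/6 + 33 − 8·6 + 2·6^2 = $153. That is the break-even price.
For $25 ≤ P < $153 the firm produces at a loss; below $25 it shuts down.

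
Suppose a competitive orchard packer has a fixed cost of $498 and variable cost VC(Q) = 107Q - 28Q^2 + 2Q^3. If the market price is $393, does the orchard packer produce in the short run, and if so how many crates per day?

From TC, MC = TC'(Q) = 107 - 56Q + 6Q^2 and AVC = VC/Q = 107 - 28Q + 2Q^2.
The AVC parabola has its vertex at Q = 28/4 = 7, where AVC = 107 - 28·7 + 2·7^2 = $9.
Because $393 ≥ $9, revenue can cover variable cost; the firm operates.
Set P = MC: 393 = 107 - 56Q + 6Q^2 → -286 - 56Q + 6Q^2 = 0. The roots are Q = -11/3 and Q = 13; the profit-maximizing output is on the rising part of MC, so Q* = 13.
Check: AVC at Q = 13 is $81 ≤ P, so revenue covers variable cost.
Profit = P·Q − TC = 393·13 − 1551 = $3558.

Produce at Q = 13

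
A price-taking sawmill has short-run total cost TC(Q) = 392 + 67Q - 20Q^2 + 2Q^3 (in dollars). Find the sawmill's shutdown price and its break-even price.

Shutdown price = $17; break-even price = $81

AVC = 67 - 20Q + 2Q^2; minimized at Q = 5, giving min AVC = $17. That is the shutdown price.
ATC = 392/Q + 67 - 20Q + 2Q^2. Setting dATC/dQ = −392/Q^2 − 20 + 4Q = 0 gives Q = 7 (since 4·7^3 − 20·7^2 = 392).
min ATC = 392/7 + 67 − 20·7 + 2·7^2 = $81. That is the break-even price.
For $17 ≤ P < $81 the firm produces at a loss; below $17 it shuts down.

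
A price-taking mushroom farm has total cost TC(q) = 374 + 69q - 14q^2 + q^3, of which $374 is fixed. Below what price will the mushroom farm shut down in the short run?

The shutdown price is the minimum of AVC. VC = 69q - 14q^2 + q^3, so AVC = 69 - 14q + q^2.
At the minimum of AVC, MC = AVC. MC = 69 - 28q + 3q^2; setting MC = AVC gives 2q^2 - 14q = 0, so q = 7. min AVC = 20.
The firm shuts down for any P below $20.

$20 per unit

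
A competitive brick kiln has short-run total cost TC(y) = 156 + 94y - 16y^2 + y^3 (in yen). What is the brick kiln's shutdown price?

¥30 per unit

The shutdown price is the minimum of AVC. VC = 94y - 16y^2 + y^3, so AVC = 94 - 16y + y^2.
dAVC/dy = -16 + 2y = 0 gives y = 8. min AVC = 94 - 16·8 + 8^2 = 30.
So the shutdown price is ¥30.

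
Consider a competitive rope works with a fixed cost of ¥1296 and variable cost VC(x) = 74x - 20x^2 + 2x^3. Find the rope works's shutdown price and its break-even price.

Shutdown price = ¥24; break-even price = ¥200

Shutdown price = min AVC. AVC = 74 - 20x + 2x^2, with vertex at x = 5 and minimum ¥24.
ATC = 1296/x + 74 - 20x + 2x^2. Setting dATC/dx = −1296/x^2 − 20 + 4x = 0 gives x = 9 (since 4·9^3 − 20·9^2 = 1296).
min ATC = 1296/9 + 74 − 20·9 + 2·9^2 = ¥200. That is the break-even price.
Between these two prices the firm operates at a loss; above ¥200 it earns a profit.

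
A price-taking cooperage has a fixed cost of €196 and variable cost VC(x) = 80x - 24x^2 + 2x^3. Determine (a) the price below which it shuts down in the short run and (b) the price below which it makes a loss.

AVC = 80 - 24x + 2x^2; minimized at x = 6, giving min AVC = €8. That is the shutdown price.
ATC = 196/x + 80 - 24x + 2x^2. Setting dATC/dx = −196/x^2 − 24 + 4x = 0 gives x = 7 (since 4·7^3 − 24·7^2 = 196).
min ATC = 196/7 + 80 − 24·7 + 2·7^2 = €38. That is the break-even price.
Between these two prices the firm operates at a loss; above €38 it earns a profit.

Shutdown price = €8; break-even price = €38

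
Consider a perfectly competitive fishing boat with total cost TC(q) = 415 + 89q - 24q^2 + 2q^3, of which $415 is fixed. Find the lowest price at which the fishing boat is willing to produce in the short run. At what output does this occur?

$17 per unit, at q = 6

The firm shuts down when price falls below the minimum of average variable cost. AVC = VC/q = 89 - 24q + 2q^2.
At the minimum of AVC, MC = AVC. MC = 89 - 48q + 6q^2; setting MC = AVC gives 4q^2 - 24q = 0, so q = 6. min AVC = 17.
For P < $17 the firm produces nothing.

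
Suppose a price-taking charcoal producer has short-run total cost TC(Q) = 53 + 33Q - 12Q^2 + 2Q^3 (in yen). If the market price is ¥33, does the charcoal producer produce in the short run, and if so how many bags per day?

Strip out fixed cost: VC = 33Q - 12Q^2 + 2Q^3. Then AVC = 33 - 12Q + 2Q^2 and MC = 33 - 24Q + 6Q^2.
AVC hits its minimum where MC = AVC, at Q = 3, giving min AVC = 33 - 12·3 + 2·3^2 = ¥15.
P = ¥33 exceeds min AVC = ¥15, so the firm stays open.
P = MC gives -24Q + 6Q^2 = 0, with roots 0 and 4. Take the larger (rising MC): Q* = 4.
Check: AVC at Q = 4 is ¥17 ≤ P, so revenue covers variable cost.
Profit = P·Q − TC = 33·4 − 121 = ¥11.

Produce at Q = 4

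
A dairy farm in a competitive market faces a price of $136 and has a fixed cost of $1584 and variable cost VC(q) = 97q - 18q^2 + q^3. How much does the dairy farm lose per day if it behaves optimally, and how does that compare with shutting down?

Profit = -$232 at q = 13

AVC = 97 - 18q + q^2; min AVC = $16 at q = 9. Since P = $136 ≥ min AVC, the firm produces.
With MC = 97 - 36q + 3q^2, P = MC on the upward-sloping part at q* = 13.
TR = 136·13 = 1768. TC = 1584 + 416 = 2000. Profit = 1768 − 2000 = -$232.
That loss of $232 beats the $1584 the firm would lose by shutting down; producing recovers $1352 of fixed cost.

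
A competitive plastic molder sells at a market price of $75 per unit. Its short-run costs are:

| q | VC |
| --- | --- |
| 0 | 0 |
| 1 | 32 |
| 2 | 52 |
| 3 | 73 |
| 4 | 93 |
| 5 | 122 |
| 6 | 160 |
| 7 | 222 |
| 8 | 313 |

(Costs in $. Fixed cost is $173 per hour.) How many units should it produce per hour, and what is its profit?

q = 7; profit = $130

Tabulate TR − TC: q=0: -173; q=1: -130; q=2: -75; q=3: -21; q=4: 34; q=5: 80; q=6: 117; q=7: 130; q=8: 114.
Profit is maximized at q = 7. AVC there is 222/7 = $31.71 ≤ P, so producing beats shutting down (which would give -$173).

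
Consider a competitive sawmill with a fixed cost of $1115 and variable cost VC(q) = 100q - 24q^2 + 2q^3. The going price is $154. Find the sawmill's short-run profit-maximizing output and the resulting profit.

AVC = 100 - 24q + 2q^2 has its minimum $28 at q = 6; price $154 clears that bar, so the firm operates.
MC = 100 - 48q + 6q^2. Setting P = MC and taking the root on the rising branch gives q* = 9.
TR = 154·9 = 1386. TC = 1115 + 414 = 1529. Profit = 1386 − 1529 = -$143.
By producing, the firm covers all variable cost plus $972 of fixed cost; shutting down would lose the full $1115.

Profit = -$143 at q = 9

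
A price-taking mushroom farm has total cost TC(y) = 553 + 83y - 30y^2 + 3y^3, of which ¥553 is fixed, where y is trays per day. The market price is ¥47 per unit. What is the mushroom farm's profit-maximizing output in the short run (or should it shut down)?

Produce at y = 6

From TC, MC = TC'(y) = 83 - 60y + 9y^2 and AVC = VC/y = 83 - 30y + 3y^2.
The AVC parabola has its vertex at y = 30/6 = 5, where AVC = 83 - 30·5 + 3·5^2 = ¥8.
P = ¥47 exceeds min AVC = ¥8, so the firm stays open.
Set P = MC: 47 = 83 - 60y + 9y^2 → 36 - 60y + 9y^2 = 0. The roots are y = 2/3 and y = 6; the profit-maximizing output is on the rising part of MC, so y* = 6.
Check: AVC at y = 6 is ¥11 ≤ P, so revenue covers variable cost.
Profit = P·y − TC = 47·6 − 619 = -¥337, a loss, but smaller than the ¥553 fixed cost the firm would lose by shutting down.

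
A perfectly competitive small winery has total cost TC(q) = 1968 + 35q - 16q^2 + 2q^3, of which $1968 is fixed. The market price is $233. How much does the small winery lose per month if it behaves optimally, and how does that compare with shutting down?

AVC = 35 - 16q + 2q^2 has its minimum $3 at q = 4; price $233 clears that bar, so the firm operates.
With MC = 35 - 32q + 6q^2, P = MC on the upward-sloping part at q* = 9.
TR = 233·9 = 2097. TC = 1968 + 477 = 2445. Profit = 2097 − 2445 = -$348.
By producing, the firm covers all variable cost plus $1620 of fixed cost; shutting down would lose the full $1968.

Profit = -$348 at q = 9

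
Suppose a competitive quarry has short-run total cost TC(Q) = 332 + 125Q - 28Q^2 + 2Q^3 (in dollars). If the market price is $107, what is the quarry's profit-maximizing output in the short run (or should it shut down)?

Strip out fixed cost: VC = 125Q - 28Q^2 + 2Q^3. Then AVC = 125 - 28Q + 2Q^2 and MC = 125 - 56Q + 6Q^2.
AVC is minimized where dAVC/dQ = -28 + 4Q = 0, at Q = 7; min AVC = 125 - 28·7 + 2·7^2 = $27.
Since P = $107 ≥ min AVC = $27, price covers variable cost and the firm should produce.
Solving P = MC: 18 - 56Q + 6Q^2 = 0 ⇒ Q = 1/3 or 9. On the upward-sloping branch, Q* = 9.
Check: AVC at Q = 9 is $35 ≤ P, so revenue covers variable cost.
Profit = P·Q − TC = 107·9 − 647 = $316.

Produce at Q = 9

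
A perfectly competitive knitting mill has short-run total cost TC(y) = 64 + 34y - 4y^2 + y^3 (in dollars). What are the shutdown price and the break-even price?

Shutdown price = min AVC. AVC = 34 - 4y + y^2, with vertex at y = 2 and minimum $30.
ATC = 64/y + 34 - 4y + y^2. Setting dATC/dy = −64/y^2 − 4 + 2y = 0 gives y = 4 (since 2·4^3 − 4·4^2 = 64).
min ATC = 64/4 + 34 − 4·4 + 4^2 = $50. That is the break-even price.
Between these two prices the firm operates at a loss; above $50 it earns a profit.

Shutdown price = $30; break-even price = $50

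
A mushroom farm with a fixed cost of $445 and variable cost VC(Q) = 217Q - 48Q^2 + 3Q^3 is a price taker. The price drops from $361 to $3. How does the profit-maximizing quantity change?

AVC = 217 - 48Q + 3Q^2, minimized at Q = 8 where min AVC = $25. MC = 217 - 96Q + 9Q^2.
At P = $361 ≥ min AVC, set P = MC on the rising branch: Q = 12.
At P = $3 < min AVC = $25, price no longer covers variable cost at any output, so the firm shuts down: Q = 0.

Output falls from 12 to 0 (the firm shuts down)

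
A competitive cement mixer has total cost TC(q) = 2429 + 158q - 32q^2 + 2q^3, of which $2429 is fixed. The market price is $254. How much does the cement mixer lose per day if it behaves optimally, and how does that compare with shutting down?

AVC = 158 - 32q + 2q^2 has its minimum $30 at q = 8; price $254 clears that bar, so the firm operates.
With MC = 158 - 64q + 6q^2, P = MC on the upward-sloping part at q* = 12.
TR = 254·12 = 3048. TC = 2429 + 744 = 3173. Profit = 3048 − 3173 = -$125.
That loss of $125 beats the $2429 the firm would lose by shutting down; producing recovers $2304 of fixed cost.

Profit = -$125 at q = 12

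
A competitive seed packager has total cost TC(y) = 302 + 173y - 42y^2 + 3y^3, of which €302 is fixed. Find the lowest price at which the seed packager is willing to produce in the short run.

The firm shuts down when price falls below the minimum of average variable cost. AVC = VC/y = 173 - 42y + 3y^2.
dAVC/dy = -42 + 6y = 0 gives y = 7. min AVC = 173 - 42·7 + 3·7^2 = 26.
For P < €26 the firm produces nothing.

€26 per unit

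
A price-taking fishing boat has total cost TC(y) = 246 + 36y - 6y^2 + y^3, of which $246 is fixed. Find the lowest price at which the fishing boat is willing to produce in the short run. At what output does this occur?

$27 per unit, at y = 3

The shutdown price is the minimum of AVC. VC = 36y - 6y^2 + y^3, so AVC = 36 - 6y + y^2.
At the minimum of AVC, MC = AVC. MC = 36 - 12y + 3y^2; setting MC = AVC gives 2y^2 - 6y = 0, so y = 3. min AVC = 27.
For P < $27 the firm produces nothing.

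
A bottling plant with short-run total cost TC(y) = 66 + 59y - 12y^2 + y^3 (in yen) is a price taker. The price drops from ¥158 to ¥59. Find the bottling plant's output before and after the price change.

Output falls from 11 to 8

AVC = 59 - 12y + y^2, minimized at y = 6 where min AVC = ¥23. MC = 59 - 24y + 3y^2.
With P = ¥158 above the shutdown price, P = MC gives y = 11.
At P = ¥59 ≥ min AVC, set P = MC: y = 8. The firm stays open but cuts output.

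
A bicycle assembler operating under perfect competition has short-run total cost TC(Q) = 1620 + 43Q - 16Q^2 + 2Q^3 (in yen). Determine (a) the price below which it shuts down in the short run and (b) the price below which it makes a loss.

Shutdown price = ¥11; break-even price = ¥241

Shutdown price = min AVC. AVC = 43 - 16Q + 2Q^2, with vertex at Q = 4 and minimum ¥11.
ATC = 1620/Q + 43 - 16Q + 2Q^2. Setting dATC/dQ = −1620/Q^2 − 16 + 4Q = 0 gives Q = 9 (since 4·9^3 − 16·9^2 = 1620).
min ATC = 1620/9 + 43 − 16·9 + 2·9^2 = ¥241. That is the break-even price.
Between these two prices the firm operates at a loss; above ¥241 it earns a profit.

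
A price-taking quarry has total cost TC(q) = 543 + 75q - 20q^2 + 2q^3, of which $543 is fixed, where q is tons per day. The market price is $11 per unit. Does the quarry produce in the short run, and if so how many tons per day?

Shut down

Strip out fixed cost: VC = 75q - 20q^2 + 2q^3. Then AVC = 75 - 20q + 2q^2 and MC = 75 - 40q + 6q^2.
AVC is minimized where dAVC/dq = -20 + 4q = 0, at q = 5; min AVC = 75 - 20·5 + 2·5^2 = $25.
Since P = $11 < min AVC = $25, price fails to cover variable cost at any output.
Best response: produce nothing and absorb the $543 fixed cost.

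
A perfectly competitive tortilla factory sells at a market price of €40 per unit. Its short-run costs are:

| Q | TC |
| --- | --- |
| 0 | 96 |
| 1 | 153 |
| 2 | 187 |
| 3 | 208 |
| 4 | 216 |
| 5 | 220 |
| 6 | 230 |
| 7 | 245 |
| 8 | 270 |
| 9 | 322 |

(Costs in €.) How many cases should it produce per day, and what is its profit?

Q = 8; profit = €50

Compute π = P·Q − TC at each output: Q=0: -96; Q=1: -113; Q=2: -107; Q=3: -88; Q=4: -56; Q=5: -20; Q=6: 10; Q=7: 35; Q=8: 50; Q=9: 38.
Profit is maximized at Q = 8. AVC there is 174/8 = €21.75 ≤ P, so producing beats shutting down (which would give -€96).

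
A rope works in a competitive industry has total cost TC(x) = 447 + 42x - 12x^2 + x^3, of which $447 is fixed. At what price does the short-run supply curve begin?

Short-run supply begins at min AVC. From VC = 42x - 12x^2 + x^3, AVC = 42 - 12x + x^2.
At the minimum of AVC, MC = AVC. MC = 42 - 24x + 3x^2; setting MC = AVC gives 2x^2 - 12x = 0, so x = 6. min AVC = 6.
So the shutdown price is $6.

$6 per unit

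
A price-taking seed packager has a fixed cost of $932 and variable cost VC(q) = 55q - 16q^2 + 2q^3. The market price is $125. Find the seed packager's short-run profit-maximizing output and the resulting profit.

Profit = -$344 at q = 7

AVC = 55 - 16q + 2q^2; min AVC = $23 at q = 4. Since P = $125 ≥ min AVC, the firm produces.
With MC = 55 - 32q + 6q^2, P = MC on the upward-sloping part at q* = 7.
TR = 125·7 = 875. TC = 932 + 287 = 1219. Profit = 875 − 1219 = -$344.
By producing, the firm covers all variable cost plus $588 of fixed cost; shutting down would lose the full $932.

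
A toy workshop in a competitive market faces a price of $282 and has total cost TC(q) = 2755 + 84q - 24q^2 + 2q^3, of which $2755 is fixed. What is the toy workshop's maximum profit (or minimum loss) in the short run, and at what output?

Profit = -$335 at q = 11

AVC = 84 - 24q + 2q^2 has its minimum $12 at q = 6; price $282 clears that bar, so the firm operates.
MC = 84 - 48q + 6q^2. Setting P = MC and taking the root on the rising branch gives q* = 11.
TR = 282·11 = 3102. TC = 2755 + 682 = 3437. Profit = 3102 − 3437 = -$335.
That loss of $335 beats the $2755 the firm would lose by shutting down; producing recovers $2420 of fixed cost.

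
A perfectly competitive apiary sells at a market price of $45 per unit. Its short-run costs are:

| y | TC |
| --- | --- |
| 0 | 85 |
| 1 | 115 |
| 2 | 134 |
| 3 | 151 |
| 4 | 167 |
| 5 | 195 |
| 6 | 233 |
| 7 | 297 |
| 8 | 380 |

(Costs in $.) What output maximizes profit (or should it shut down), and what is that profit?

y = 6; profit = $37

Compute π = P·y − TC at each output: y=0: -85; y=1: -70; y=2: -44; y=3: -16; y=4: 13; y=5: 30; y=6: 37; y=7: 18; y=8: -20.
Profit is maximized at y = 6. AVC there is 148/6 = $24.67 ≤ P, so producing beats shutting down (which would give -$85).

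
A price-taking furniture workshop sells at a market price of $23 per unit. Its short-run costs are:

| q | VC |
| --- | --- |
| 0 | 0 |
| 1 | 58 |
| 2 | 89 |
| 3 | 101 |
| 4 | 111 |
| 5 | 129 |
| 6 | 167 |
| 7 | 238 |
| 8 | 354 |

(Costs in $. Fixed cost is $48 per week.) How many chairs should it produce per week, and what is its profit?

q = 0 (shut down); profit = -$48

Compute π = P·q − TC at each output: q=0: -48; q=1: -83; q=2: -91; q=3: -80; q=4: -67; q=5: -62; q=6: -77; q=7: -125; q=8: -218.
Profit is highest at q = 0. Equivalently, the lowest AVC in the table is 129/5 ≈ $25.80 at q = 5, and P = $23 falls below it — price never covers variable cost, so the firm shuts down and loses only its fixed cost.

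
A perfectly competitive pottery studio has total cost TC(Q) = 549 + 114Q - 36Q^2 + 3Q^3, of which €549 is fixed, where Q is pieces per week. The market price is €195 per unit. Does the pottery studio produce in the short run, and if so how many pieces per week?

Produce at Q = 9

Strip out fixed cost: VC = 114Q - 36Q^2 + 3Q^3. Then AVC = 114 - 36Q + 3Q^2 and MC = 114 - 72Q + 9Q^2.
AVC is minimized where dAVC/dQ = -36 + 6Q = 0, at Q = 6; min AVC = 114 - 36·6 + 3·6^2 = €6.
Because €195 ≥ €6, revenue can cover variable cost; the firm operates.
Solving P = MC: -81 - 72Q + 9Q^2 = 0 ⇒ Q = -1 or 9. On the upward-sloping branch, Q* = 9.
Check: AVC at Q = 9 is €33 ≤ P, so revenue covers variable cost.
Profit = P·Q − TC = 195·9 − 846 = €909.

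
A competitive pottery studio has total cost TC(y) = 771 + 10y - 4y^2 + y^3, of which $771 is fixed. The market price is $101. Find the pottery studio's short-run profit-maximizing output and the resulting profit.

Profit = -$281 at y = 7

AVC = 10 - 4y + y^2 has its minimum $6 at y = 2; price $101 clears that bar, so the firm operates.
MC = 10 - 8y + 3y^2. Setting P = MC and taking the root on the rising branch gives y* = 7.
TR = 101·7 = 707. TC = 771 + 217 = 988. Profit = 707 − 988 = -$281.
That loss of $281 beats the $771 the firm would lose by shutting down; producing recovers $490 of fixed cost.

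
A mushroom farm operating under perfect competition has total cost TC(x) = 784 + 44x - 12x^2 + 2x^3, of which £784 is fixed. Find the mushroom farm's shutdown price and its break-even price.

Shutdown price = £26; break-even price = £170

AVC = 44 - 12x + 2x^2; minimized at x = 3, giving min AVC = £26. That is the shutdown price.
ATC = 784/x + 44 - 12x + 2x^2. Setting dATC/dx = −784/x^2 − 12 + 4x = 0 gives x = 7 (since 4·7^3 − 12·7^2 = 784).
min ATC = 784/7 + 44 − 12·7 + 2·7^2 = £170. That is the break-even price.
For £26 ≤ P < £170 the firm produces at a loss; below £26 it shuts down.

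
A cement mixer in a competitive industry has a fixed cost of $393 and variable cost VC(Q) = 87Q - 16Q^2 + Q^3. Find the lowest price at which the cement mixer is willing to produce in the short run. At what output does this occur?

The shutdown price is the minimum of AVC. VC = 87Q - 16Q^2 + Q^3, so AVC = 87 - 16Q + Q^2.
dAVC/dQ = -16 + 2Q = 0 gives Q = 8. min AVC = 87 - 16·8 + 8^2 = 23.
So the shutdown price is $23.

$23 per unit, at Q = 8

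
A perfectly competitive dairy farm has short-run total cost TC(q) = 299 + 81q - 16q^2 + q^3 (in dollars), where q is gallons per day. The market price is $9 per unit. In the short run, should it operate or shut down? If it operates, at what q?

Shut down

From TC, MC = TC'(q) = 81 - 32q + 3q^2 and AVC = VC/q = 81 - 16q + q^2.
AVC hits its minimum where MC = AVC, at q = 8, giving min AVC = 81 - 16·8 + 8^2 = $17.
With P < min AVC ($9 < $17), every unit sold adds to the loss.
Shutting down limits the loss to fixed cost, $299.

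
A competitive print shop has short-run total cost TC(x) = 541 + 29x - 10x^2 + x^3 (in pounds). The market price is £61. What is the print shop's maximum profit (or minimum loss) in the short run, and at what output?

AVC = 29 - 10x + x^2; min AVC = £4 at x = 5. Since P = £61 ≥ min AVC, the firm produces.
With MC = 29 - 20x + 3x^2, P = MC on the upward-sloping part at x* = 8.
TR = 61·8 = 488. TC = 541 + 104 = 645. Profit = 488 − 645 = -£157.
Shutting down would mean losing the fixed cost of £541, so operating at a loss of £157 is better by £384.

Profit = -£157 at x = 8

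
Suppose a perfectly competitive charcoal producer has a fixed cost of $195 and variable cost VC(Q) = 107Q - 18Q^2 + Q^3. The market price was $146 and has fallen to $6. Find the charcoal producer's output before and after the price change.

AVC = 107 - 18Q + Q^2, minimized at Q = 9 where min AVC = $26. MC = 107 - 36Q + 3Q^2.
At P = $146 ≥ min AVC, set P = MC on the rising branch: Q = 13.
At P = $6 < min AVC = $26, price no longer covers variable cost at any output, so the firm shuts down: Q = 0.

Output falls from 13 to 0 (the firm shuts down)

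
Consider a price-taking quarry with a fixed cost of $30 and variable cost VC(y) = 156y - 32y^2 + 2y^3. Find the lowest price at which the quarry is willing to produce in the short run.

$28 per unit

The firm shuts down when price falls below the minimum of average variable cost. AVC = VC/y = 156 - 32y + 2y^2.
At the minimum of AVC, MC = AVC. MC = 156 - 64y + 6y^2; setting MC = AVC gives 4y^2 - 32y = 0, so y = 8. min AVC = 28.
The firm shuts down for any P below $28.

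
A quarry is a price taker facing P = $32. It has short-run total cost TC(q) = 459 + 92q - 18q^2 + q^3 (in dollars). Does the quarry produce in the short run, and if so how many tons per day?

Produce at q = 10

From TC, MC = TC'(q) = 92 - 36q + 3q^2 and AVC = VC/q = 92 - 18q + q^2.
AVC hits its minimum where MC = AVC, at q = 9, giving min AVC = 92 - 18·9 + 9^2 = $11.
Since P = $32 ≥ min AVC = $11, price covers variable cost and the firm should produce.
Set P = MC: 32 = 92 - 36q + 3q^2 → 60 - 36q + 3q^2 = 0. The roots are q = 2 and q = 10; the profit-maximizing output is on the rising part of MC, so q* = 10.
Check: AVC at q = 10 is $12 ≤ P, so revenue covers variable cost.
Profit = P·q − TC = 32·10 − 579 = -$259, a loss, but smaller than the $459 fixed cost the firm would lose by shutting down.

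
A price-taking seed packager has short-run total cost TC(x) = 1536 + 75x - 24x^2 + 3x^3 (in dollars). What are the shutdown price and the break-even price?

Shutdown price = min AVC. AVC = 75 - 24x + 3x^2, with vertex at x = 4 and minimum $27.
ATC = 1536/x + 75 - 24x + 3x^2. Setting dATC/dx = −1536/x^2 − 24 + 6x = 0 gives x = 8 (since 6·8^3 − 24·8^2 = 1536).
min ATC = 1536/8 + 75 − 24·8 + 3·8^2 = $267. That is the break-even price.
Between these two prices the firm operates at a loss; above $267 it earns a profit.

Shutdown price = $27; break-even price = $267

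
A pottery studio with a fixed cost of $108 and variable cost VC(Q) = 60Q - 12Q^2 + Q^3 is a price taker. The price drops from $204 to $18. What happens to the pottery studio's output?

Output falls from 12 to 0 (the firm shuts down)

MC = 60 - 24Q + 3Q^2; the shutdown threshold is min AVC = $24 (at Q = 6).
With P = $204 above the shutdown price, P = MC gives Q = 12.
At P = $18 < min AVC = $24, price no longer covers variable cost at any output, so the firm shuts down: Q = 0.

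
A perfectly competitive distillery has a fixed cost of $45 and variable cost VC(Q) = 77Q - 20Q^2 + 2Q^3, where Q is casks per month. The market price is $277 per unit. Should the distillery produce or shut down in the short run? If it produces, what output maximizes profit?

Produce at Q = 10

Variable cost is VC = 77Q - 20Q^2 + 2Q^3, so AVC = VC/Q = 77 - 20Q + 2Q^2 and MC = dTC/dQ = 77 - 40Q + 6Q^2.
AVC hits its minimum where MC = AVC, at Q = 5, giving min AVC = 77 - 20·5 + 2·5^2 = $27.
Because $277 ≥ $27, revenue can cover variable cost; the firm operates.
Solving P = MC: -200 - 40Q + 6Q^2 = 0 ⇒ Q = -10/3 or 10. On the upward-sloping branch, Q* = 10.
Check: AVC at Q = 10 is $77 ≤ P, so revenue covers variable cost.
Profit = P·Q − TC = 277·10 − 815 = $1955.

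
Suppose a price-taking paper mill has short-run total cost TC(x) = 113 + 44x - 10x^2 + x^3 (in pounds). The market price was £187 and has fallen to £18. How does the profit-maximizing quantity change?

Output falls from 11 to 0 (the firm shuts down)

AVC = 44 - 10x + x^2, minimized at x = 5 where min AVC = £19. MC = 44 - 20x + 3x^2.
With P = £187 above the shutdown price, P = MC gives x = 11.
At P = £18 < min AVC = £19, price no longer covers variable cost at any output, so the firm shuts down: x = 0.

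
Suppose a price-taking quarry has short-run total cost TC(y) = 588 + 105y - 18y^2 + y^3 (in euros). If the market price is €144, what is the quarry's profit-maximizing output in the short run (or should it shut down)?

Produce at y = 13

Strip out fixed cost: VC = 105y - 18y^2 + y^3. Then AVC = 105 - 18y + y^2 and MC = 105 - 36y + 3y^2.
AVC hits its minimum where MC = AVC, at y = 9, giving min AVC = 105 - 18·9 + 9^2 = €24.
P = €144 exceeds min AVC = €24, so the firm stays open.
P = MC gives -39 - 36y + 3y^2 = 0, with roots -1 and 13. Take the larger (rising MC): y* = 13.
Check: AVC at y = 13 is €40 ≤ P, so revenue covers variable cost.
Profit = P·y − TC = 144·13 − 1108 = €764.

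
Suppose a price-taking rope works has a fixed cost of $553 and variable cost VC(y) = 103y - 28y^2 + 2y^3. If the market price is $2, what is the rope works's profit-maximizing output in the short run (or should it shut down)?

From TC, MC = TC'(y) = 103 - 56y + 6y^2 and AVC = VC/y = 103 - 28y + 2y^2.
AVC hits its minimum where MC = AVC, at y = 7, giving min AVC = 103 - 28·7 + 2·7^2 = $5.
Since P = $2 < min AVC = $5, price fails to cover variable cost at any output.
Best response: produce nothing and absorb the $553 fixed cost.

Shut down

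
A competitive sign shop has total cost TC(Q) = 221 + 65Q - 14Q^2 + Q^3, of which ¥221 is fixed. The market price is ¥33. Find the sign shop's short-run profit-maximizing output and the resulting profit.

Profit = -¥93 at Q = 8

AVC = 65 - 14Q + Q^2 has its minimum ¥16 at Q = 7; price ¥33 clears that bar, so the firm operates.
With MC = 65 - 28Q + 3Q^2, P = MC on the upward-sloping part at Q* = 8.
TR = 33·8 = 264. TC = 221 + 136 = 357. Profit = 264 − 357 = -¥93.
Shutting down would mean losing the fixed cost of ¥221, so operating at a loss of ¥93 is better by ¥128.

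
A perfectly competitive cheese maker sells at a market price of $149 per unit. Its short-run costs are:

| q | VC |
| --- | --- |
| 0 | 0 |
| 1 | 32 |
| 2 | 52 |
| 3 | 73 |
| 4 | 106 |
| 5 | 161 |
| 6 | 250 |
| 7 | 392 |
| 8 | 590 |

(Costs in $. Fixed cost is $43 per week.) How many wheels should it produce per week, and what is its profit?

Tabulate TR − TC: q=0: -43; q=1: 74; q=2: 203; q=3: 331; q=4: 447; q=5: 541; q=6: 601; q=7: 608; q=8: 559.
Profit is maximized at q = 7. AVC there is 392/7 = $56 ≤ P, so producing beats shutting down (which would give -$43).

q = 7; profit = $608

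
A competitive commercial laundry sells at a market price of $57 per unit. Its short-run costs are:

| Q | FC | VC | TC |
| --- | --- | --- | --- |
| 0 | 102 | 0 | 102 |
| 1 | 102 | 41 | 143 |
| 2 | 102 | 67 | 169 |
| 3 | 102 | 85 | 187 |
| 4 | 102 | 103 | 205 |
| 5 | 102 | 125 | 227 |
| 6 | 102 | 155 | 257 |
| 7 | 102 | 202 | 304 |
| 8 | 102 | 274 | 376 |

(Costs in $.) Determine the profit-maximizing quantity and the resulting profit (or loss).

Q = 7; profit = $95

Tabulate TR − TC: Q=0: -102; Q=1: -86; Q=2: -55; Q=3: -16; Q=4: 23; Q=5: 58; Q=6: 85; Q=7: 95; Q=8: 80.
Profit is maximized at Q = 7. AVC there is 202/7 = $28.86 ≤ P, so producing beats shutting down (which would give -$102).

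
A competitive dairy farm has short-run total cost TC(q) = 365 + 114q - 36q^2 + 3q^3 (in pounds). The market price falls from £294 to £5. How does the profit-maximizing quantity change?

MC = 114 - 72q + 9q^2; the shutdown threshold is min AVC = £6 (at q = 6).
With P = £294 above the shutdown price, P = MC gives q = 10.
At P = £5 < min AVC = £6, price no longer covers variable cost at any output, so the firm shuts down: q = 0.

Output falls from 10 to 0 (the firm shuts down)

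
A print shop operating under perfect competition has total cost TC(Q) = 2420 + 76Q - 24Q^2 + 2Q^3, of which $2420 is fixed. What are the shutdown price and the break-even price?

Shutdown price = $4; break-even price = $274

AVC = 76 - 24Q + 2Q^2; minimized at Q = 6, giving min AVC = $4. That is the shutdown price.
ATC = 2420/Q + 76 - 24Q + 2Q^2. Setting dATC/dQ = −2420/Q^2 − 24 + 4Q = 0 gives Q = 11 (since 4·11^3 − 24·11^2 = 2420).
min ATC = 2420/11 + 76 − 24·11 + 2·11^2 = $274. That is the break-even price.
For $4 ≤ P < $274 the firm produces at a loss; below $4 it shuts down.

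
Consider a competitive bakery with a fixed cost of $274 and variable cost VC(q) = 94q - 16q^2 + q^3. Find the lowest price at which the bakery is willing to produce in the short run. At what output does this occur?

$30 per unit, at q = 8

Short-run supply begins at min AVC. From VC = 94q - 16q^2 + q^3, AVC = 94 - 16q + q^2.
At the minimum of AVC, MC = AVC. MC = 94 - 32q + 3q^2; setting MC = AVC gives 2q^2 - 16q = 0, so q = 8. min AVC = 30.
For P < $30 the firm produces nothing.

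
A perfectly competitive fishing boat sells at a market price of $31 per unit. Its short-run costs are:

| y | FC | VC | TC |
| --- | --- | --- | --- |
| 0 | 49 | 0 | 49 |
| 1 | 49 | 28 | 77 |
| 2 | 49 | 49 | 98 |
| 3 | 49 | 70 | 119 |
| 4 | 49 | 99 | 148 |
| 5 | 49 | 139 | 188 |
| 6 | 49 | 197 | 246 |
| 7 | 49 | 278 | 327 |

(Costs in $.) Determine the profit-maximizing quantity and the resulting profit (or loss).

Compute π = P·y − TC at each output: y=0: -49; y=1: -46; y=2: -36; y=3: -26; y=4: -24; y=5: -33; y=6: -60; y=7: -110.
Profit is maximized at y = 4. AVC there is 99/4 = $24.75 ≤ P, so producing beats shutting down (which would give -$49).

y = 4; profit = -$24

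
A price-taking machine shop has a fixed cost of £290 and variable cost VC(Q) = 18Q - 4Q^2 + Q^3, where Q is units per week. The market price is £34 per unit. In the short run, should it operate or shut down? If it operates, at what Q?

Produce at Q = 4

Variable cost is VC = 18Q - 4Q^2 + Q^3, so AVC = VC/Q = 18 - 4Q + Q^2 and MC = dTC/dQ = 18 - 8Q + 3Q^2.
The AVC parabola has its vertex at Q = 4/2 = 2, where AVC = 18 - 4·2 + 2^2 = £14.
Since P = £34 ≥ min AVC = £14, price covers variable cost and the firm should produce.
Solving P = MC: -16 - 8Q + 3Q^2 = 0 ⇒ Q = -4/3 or 4. On the upward-sloping branch, Q* = 4.
Check: AVC at Q = 4 is £18 ≤ P, so revenue covers variable cost.
Profit = P·Q − TC = 34·4 − 362 = -£226, a loss, but smaller than the £290 fixed cost the firm would lose by shutting down.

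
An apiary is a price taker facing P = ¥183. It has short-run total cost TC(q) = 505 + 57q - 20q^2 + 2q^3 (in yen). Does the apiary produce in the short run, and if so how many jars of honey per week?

Produce at q = 9

Variable cost is VC = 57q - 20q^2 + 2q^3, so AVC = VC/q = 57 - 20q + 2q^2 and MC = dTC/dq = 57 - 40q + 6q^2.
AVC hits its minimum where MC = AVC, at q = 5, giving min AVC = 57 - 20·5 + 2·5^2 = ¥7.
Since P = ¥183 ≥ min AVC = ¥7, price covers variable cost and the firm should produce.
Solving P = MC: -126 - 40q + 6q^2 = 0 ⇒ q = -7/3 or 9. On the upward-sloping branch, q* = 9.
Check: AVC at q = 9 is ¥39 ≤ P, so revenue covers variable cost.
Profit = P·q − TC = 183·9 − 856 = ¥791.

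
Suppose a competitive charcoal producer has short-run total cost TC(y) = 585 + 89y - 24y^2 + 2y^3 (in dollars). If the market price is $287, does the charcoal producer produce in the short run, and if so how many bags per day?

Produce at y = 11

Variable cost is VC = 89y - 24y^2 + 2y^3, so AVC = VC/y = 89 - 24y + 2y^2 and MC = dTC/dy = 89 - 48y + 6y^2.
AVC hits its minimum where MC = AVC, at y = 6, giving min AVC = 89 - 24·6 + 2·6^2 = $17.
Because $287 ≥ $17, revenue can cover variable cost; the firm operates.
Set P = MC: 287 = 89 - 48y + 6y^2 → -198 - 48y + 6y^2 = 0. The roots are y = -3 and y = 11; the profit-maximizing output is on the rising part of MC, so y* = 11.
Check: AVC at y = 11 is $67 ≤ P, so revenue covers variable cost.
Profit = P·y − TC = 287·11 − 1322 = $1835.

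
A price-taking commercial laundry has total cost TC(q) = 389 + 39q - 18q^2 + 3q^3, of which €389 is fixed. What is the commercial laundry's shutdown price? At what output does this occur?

€12 per unit, at q = 3

The firm shuts down when price falls below the minimum of average variable cost. AVC = VC/q = 39 - 18q + 3q^2.
At the minimum of AVC, MC = AVC. MC = 39 - 36q + 9q^2; setting MC = AVC gives 6q^2 - 18q = 0, so q = 3. min AVC = 12.
The firm shuts down for any P below €12.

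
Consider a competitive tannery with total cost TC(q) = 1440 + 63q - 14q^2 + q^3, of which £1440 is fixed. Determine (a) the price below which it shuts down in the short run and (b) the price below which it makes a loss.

Shutdown price = min AVC. AVC = 63 - 14q + q^2, with vertex at q = 7 and minimum £14.
ATC = 1440/q + 63 - 14q + q^2. Setting dATC/dq = −1440/q^2 − 14 + 2q = 0 gives q = 12 (since 2·12^3 − 14·12^2 = 1440).
min ATC = 1440/12 + 63 − 14·12 + 12^2 = £159. That is the break-even price.
Between these two prices the firm operates at a loss; above £159 it earns a profit.

Shutdown price = £14; break-even price = £159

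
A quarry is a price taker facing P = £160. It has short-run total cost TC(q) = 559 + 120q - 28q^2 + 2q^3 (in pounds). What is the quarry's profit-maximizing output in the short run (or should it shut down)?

Strip out fixed cost: VC = 120q - 28q^2 + 2q^3. Then AVC = 120 - 28q + 2q^2 and MC = 120 - 56q + 6q^2.
AVC is minimized where dAVC/dq = -28 + 4q = 0, at q = 7; min AVC = 120 - 28·7 + 2·7^2 = £22.
Since P = £160 ≥ min AVC = £22, price covers variable cost and the firm should produce.
Solving P = MC: -40 - 56q + 6q^2 = 0 ⇒ q = -2/3 or 10. On the upward-sloping branch, q* = 10.
Check: AVC at q = 10 is £40 ≤ P, so revenue covers variable cost.
Profit = P·q − TC = 160·10 − 959 = £641.

Produce at q = 10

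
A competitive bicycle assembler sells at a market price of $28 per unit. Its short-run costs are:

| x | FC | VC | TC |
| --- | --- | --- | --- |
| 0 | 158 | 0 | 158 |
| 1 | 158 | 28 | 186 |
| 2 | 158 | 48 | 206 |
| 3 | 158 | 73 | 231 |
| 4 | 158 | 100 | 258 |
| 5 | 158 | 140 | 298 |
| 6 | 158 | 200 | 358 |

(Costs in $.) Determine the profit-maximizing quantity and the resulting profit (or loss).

x = 4; profit = -$146

Tabulate TR − TC: x=0: -158; x=1: -158; x=2: -150; x=3: -147; x=4: -146; x=5: -158; x=6: -190.
Profit is maximized at x = 4. AVC there is 100/4 = $25 ≤ P, so producing beats shutting down (which would give -$158).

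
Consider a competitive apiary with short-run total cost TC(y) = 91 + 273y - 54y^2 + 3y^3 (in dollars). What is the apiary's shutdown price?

$30 per unit

The shutdown price is the minimum of AVC. VC = 273y - 54y^2 + 3y^3, so AVC = 273 - 54y + 3y^2.
dAVC/dy = -54 + 6y = 0 gives y = 9. min AVC = 273 - 54·9 + 3·9^2 = 30.
So the shutdown price is $30.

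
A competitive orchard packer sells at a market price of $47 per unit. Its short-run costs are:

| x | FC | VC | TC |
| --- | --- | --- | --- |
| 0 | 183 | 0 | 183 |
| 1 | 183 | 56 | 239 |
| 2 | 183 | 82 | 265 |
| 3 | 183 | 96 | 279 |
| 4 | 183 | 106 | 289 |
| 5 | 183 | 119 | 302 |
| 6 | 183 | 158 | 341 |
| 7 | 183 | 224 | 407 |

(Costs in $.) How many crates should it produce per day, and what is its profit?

x = 6; profit = -$59

Compute π = P·x − TC at each output: x=0: -183; x=1: -192; x=2: -171; x=3: -138; x=4: -101; x=5: -67; x=6: -59; x=7: -78.
Profit is maximized at x = 6. AVC there is 158/6 = $26.33 ≤ P, so producing beats shutting down (which would give -$183).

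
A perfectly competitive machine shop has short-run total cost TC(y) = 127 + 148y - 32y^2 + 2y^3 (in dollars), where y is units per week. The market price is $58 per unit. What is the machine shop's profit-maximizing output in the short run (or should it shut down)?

Produce at y = 9

Variable cost is VC = 148y - 32y^2 + 2y^3, so AVC = VC/y = 148 - 32y + 2y^2 and MC = dTC/dy = 148 - 64y + 6y^2.
AVC hits its minimum where MC = AVC, at y = 8, giving min AVC = 148 - 32·8 + 2·8^2 = $20.
Since P = $58 ≥ min AVC = $20, price covers variable cost and the firm should produce.
Set P = MC: 58 = 148 - 64y + 6y^2 → 90 - 64y + 6y^2 = 0. The roots are y = 5/3 and y = 9; the profit-maximizing output is on the rising part of MC, so y* = 9.
Check: AVC at y = 9 is $22 ≤ P, so revenue covers variable cost.
Profit = P·y − TC = 58·9 − 325 = $197.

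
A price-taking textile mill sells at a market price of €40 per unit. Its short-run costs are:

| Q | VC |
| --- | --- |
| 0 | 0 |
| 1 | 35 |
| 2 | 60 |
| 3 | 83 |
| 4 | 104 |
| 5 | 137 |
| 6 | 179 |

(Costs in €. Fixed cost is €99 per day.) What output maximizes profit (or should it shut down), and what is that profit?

Q = 5; profit = -€36

Profit at each row (π = 40Q − TC): Q=0: -99; Q=1: -94; Q=2: -79; Q=3: -62; Q=4: -43; Q=5: -36; Q=6: -38.
Profit is maximized at Q = 5. AVC there is 137/5 = €27.40 ≤ P, so producing beats shutting down (which would give -€99).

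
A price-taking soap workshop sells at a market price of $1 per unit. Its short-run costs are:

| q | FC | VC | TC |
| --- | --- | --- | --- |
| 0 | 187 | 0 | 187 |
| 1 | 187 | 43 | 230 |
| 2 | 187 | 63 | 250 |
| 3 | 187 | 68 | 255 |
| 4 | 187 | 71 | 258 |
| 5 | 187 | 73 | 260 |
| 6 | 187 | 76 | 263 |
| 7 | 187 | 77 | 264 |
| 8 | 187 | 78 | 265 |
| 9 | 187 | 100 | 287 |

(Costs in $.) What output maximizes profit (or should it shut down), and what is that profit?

Profit at each row (π = 1q − TC): q=0: -187; q=1: -229; q=2: -248; q=3: -252; q=4: -254; q=5: -255; q=6: -257; q=7: -257; q=8: -257; q=9: -278.
Profit is highest at q = 0. Equivalently, the lowest AVC in the table is 78/8 ≈ $9.75 at q = 8, and P = $1 falls below it — price never covers variable cost, so the firm shuts down and loses only its fixed cost.

q = 0 (shut down); profit = -$187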